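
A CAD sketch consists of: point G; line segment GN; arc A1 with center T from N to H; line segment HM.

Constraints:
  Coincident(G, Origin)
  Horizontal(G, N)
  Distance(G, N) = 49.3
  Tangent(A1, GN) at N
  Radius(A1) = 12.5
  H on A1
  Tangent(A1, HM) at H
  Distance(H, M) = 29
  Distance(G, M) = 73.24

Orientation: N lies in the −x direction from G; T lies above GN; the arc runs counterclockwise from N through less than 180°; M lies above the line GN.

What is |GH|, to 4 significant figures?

45.28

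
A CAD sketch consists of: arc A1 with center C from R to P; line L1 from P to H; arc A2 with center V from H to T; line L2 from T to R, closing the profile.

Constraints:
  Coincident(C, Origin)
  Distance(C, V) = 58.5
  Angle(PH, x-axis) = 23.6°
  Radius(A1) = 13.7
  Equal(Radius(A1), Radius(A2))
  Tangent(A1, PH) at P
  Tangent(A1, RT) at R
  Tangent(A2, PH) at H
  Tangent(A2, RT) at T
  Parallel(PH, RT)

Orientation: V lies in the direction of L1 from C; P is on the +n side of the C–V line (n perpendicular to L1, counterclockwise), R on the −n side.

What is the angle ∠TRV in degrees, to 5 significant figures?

13.180°

The slot axis is L1's direction at 23.6°, so u = (cos 23.6°, sin 23.6°) = (0.91636, 0.40035) and n = (−sin 23.6°, cos 23.6°) = (-0.40035, 0.91636). C is at the origin and V lies 58.5 along u from C, so V = 58.5·u = (53.607, 23.420). Tangency of A1 to both parallel lines with radius 13.7 puts P and R at C ± 13.7·n: P = (-5.4848, 12.554), R = (5.4848, -12.554). Equal radii place H and T the same way about V: H = V + 13.7·n = (48.122, 35.975), T = V − 13.7·n = (59.092, 10.866). Then cos ∠TRV = RT·RV / (|RT||RV|), giving 13.180°.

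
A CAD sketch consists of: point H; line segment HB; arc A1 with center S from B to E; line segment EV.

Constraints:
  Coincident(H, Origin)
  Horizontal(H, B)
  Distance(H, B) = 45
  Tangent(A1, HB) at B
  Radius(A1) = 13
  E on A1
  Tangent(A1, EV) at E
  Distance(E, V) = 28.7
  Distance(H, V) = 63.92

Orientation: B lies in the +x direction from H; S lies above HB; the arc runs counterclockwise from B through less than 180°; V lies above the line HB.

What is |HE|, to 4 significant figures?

59.77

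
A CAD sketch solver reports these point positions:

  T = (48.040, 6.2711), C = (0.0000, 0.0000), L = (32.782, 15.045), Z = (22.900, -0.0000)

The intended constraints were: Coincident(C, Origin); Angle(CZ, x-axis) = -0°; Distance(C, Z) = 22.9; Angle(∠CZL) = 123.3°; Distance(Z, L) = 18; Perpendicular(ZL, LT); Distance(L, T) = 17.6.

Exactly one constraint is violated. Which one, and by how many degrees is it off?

Perpendicular(ZL, LT) — off by 3.40°.

C = (0.00, 0.00) ✓; CZ at -0.000° ✓; |CZ| = 22.90 ✓; ∠CZL = 123.3° ✓; |ZL| = 18.00 ✓; ∠(ZL, LT) = 86.60° ✗; |LT| = 17.60 ✓.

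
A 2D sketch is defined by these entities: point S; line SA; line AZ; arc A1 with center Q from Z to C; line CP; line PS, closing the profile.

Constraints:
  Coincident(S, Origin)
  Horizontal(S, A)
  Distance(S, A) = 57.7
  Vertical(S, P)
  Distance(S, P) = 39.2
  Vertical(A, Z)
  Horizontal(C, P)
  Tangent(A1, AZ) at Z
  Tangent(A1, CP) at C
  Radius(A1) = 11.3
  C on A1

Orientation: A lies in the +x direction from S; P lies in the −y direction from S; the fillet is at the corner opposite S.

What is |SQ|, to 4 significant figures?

54.14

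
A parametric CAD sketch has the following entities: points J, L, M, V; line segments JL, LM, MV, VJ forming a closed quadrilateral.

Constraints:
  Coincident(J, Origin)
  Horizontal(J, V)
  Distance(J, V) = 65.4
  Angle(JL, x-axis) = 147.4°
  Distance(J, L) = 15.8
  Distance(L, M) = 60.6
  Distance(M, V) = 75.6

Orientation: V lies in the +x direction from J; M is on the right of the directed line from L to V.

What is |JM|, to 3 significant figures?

49.0

Checks: |LM| = 60.60 ✓; |MV| = 75.60 ✓.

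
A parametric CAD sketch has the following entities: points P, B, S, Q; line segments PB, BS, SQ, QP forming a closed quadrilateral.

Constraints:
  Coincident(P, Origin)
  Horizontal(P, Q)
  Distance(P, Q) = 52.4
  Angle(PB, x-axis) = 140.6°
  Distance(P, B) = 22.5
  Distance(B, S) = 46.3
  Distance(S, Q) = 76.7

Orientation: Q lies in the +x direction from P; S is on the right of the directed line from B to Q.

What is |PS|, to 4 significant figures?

36.39

Checks: |BS| = 46.30 ✓; |SQ| = 76.70 ✓.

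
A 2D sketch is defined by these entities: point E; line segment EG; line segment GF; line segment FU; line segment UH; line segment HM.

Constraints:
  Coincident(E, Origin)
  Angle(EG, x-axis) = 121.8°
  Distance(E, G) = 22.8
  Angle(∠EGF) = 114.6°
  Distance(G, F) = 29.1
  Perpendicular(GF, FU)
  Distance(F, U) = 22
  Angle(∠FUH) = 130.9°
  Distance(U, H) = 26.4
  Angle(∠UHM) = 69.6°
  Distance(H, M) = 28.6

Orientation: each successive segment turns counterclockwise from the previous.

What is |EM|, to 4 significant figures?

11.92

E is at the origin; EG runs at 121.8° with length 22.8, so G = (-12.01, 19.38). ∠EGF = 114.6° gives GF at -172.8° from the x-axis; with |GF| = 29.1, F = (-40.89, 15.73). The perpendicularity gives FU at right angles to GF, so FU runs at -82.80°; with |FU| = 22.0, U = (-38.13, -6.096). ∠FUH = 130.9° gives UH at -33.70° from the x-axis; with |UH| = 26.4, H = (-16.16, -20.74). ∠UHM = 69.6° gives HM at 76.70° from the x-axis; with |HM| = 28.6, M = (-9.585, 7.089). Then |EM| = |M − E| = 11.92.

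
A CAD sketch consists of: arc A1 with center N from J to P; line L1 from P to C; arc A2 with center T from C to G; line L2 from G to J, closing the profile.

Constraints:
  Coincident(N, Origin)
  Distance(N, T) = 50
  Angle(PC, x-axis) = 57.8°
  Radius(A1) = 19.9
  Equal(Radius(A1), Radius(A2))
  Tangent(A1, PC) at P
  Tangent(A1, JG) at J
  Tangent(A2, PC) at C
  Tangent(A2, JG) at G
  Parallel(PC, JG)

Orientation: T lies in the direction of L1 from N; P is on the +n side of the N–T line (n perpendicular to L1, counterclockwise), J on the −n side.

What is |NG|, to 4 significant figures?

53.81

The slot axis is L1's direction at 57.8°, so u = (cos 57.8°, sin 57.8°) = (0.5329, 0.8462) and n = (−sin 57.8°, cos 57.8°) = (-0.8462, 0.5329). N is at the origin and T lies 50.0 along u from N, so T = 50.0·u = (26.64, 42.31). Tangency of A1 to both parallel lines with radius 19.9 puts P and J at N ± 19.9·n: P = (-16.84, 10.60), J = (16.84, -10.60). Equal radii place C and G the same way about T: C = T + 19.9·n = (9.805, 52.91), G = T − 19.9·n = (43.48, 31.71). Then |NG| = |G − N| = 53.81.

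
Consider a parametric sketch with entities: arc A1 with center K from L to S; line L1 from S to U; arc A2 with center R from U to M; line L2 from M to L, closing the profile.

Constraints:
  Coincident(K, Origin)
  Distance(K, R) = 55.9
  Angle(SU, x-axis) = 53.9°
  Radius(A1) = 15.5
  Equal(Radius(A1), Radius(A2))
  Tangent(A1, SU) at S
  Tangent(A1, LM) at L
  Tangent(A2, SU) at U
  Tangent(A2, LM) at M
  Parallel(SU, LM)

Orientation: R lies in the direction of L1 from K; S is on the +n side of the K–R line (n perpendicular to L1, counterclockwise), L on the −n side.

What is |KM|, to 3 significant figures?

58.0

Tangency of A1 to both parallel lines with radius 15.5 puts S and L at K ± 15.5·n: S = (-12.5, 9.13), L = (12.5, -9.13). Equal radii place U and M the same way about R: U = R + 15.5·n = (20.4, 54.3), M = R − 15.5·n = (45.5, 36.0). Then |KM| = |M − K| = 58.0.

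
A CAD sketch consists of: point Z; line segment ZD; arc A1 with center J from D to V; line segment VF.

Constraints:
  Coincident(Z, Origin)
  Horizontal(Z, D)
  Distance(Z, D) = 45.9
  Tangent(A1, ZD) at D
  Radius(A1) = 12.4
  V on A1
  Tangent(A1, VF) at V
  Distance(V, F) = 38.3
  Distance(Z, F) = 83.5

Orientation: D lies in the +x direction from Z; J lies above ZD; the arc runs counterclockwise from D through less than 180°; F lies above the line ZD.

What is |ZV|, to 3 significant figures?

58.0

Checks: |JV| = 12.40 ✓; ∠(JV, VF) = 90.00° ✓; |VF| = 38.30 ✓; |ZF| = 83.50 ✓.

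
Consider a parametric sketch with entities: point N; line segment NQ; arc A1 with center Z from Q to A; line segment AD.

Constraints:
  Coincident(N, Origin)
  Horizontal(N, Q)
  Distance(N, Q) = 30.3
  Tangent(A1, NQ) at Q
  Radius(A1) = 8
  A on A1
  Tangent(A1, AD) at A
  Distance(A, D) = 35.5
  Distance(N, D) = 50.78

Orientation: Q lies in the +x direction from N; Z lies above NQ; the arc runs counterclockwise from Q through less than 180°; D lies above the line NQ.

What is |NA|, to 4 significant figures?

39.31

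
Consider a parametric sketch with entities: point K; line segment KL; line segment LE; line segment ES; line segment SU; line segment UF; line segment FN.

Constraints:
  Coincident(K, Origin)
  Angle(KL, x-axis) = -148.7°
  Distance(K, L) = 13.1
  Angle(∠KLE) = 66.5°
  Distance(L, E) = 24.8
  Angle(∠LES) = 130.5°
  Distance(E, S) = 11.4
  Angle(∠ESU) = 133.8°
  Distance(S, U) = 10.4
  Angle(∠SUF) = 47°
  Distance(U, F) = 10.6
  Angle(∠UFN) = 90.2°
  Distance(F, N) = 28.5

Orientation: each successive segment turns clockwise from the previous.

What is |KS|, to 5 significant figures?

27.187

K is at the origin; KL runs at -148.7° with length 13.1, so L = (-11.193, -6.8057). ∠KLE = 66.5° gives LE at 97.800° from the x-axis; with |LE| = 24.8, E = (-14.559, 17.765). ∠LES = 130.5° gives ES at 48.300° from the x-axis; with |ES| = 11.4, S = (-6.9755, 26.277). Then |KS| = |S − K| = 27.187.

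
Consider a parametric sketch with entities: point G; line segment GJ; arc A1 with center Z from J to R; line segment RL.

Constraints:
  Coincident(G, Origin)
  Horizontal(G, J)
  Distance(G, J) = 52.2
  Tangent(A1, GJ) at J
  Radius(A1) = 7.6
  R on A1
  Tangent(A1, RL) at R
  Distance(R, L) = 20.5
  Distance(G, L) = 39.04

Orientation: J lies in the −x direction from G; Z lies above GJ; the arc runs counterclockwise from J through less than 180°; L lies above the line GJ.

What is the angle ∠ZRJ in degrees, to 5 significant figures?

63.389°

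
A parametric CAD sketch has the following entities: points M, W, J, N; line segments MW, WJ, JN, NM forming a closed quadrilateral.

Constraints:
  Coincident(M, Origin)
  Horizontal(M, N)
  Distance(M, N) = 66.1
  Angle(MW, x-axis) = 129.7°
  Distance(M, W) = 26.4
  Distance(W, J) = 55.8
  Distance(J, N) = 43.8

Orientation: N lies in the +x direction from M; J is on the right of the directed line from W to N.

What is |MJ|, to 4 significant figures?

30.08

Checks: |WJ| = 55.80 ✓; |JN| = 43.80 ✓.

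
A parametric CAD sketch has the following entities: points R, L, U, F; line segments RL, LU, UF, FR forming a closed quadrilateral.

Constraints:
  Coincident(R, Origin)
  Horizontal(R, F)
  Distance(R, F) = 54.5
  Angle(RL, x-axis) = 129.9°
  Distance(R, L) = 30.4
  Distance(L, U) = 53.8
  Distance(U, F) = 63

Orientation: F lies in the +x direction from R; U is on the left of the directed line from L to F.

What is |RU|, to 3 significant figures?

60.1

R is at the origin; R and F share the same y with |RF| = 54.5 and F in +x, so F = (54.5, 0). RL runs at 129.9° with |RL| = 30.4, so L = (-19.5, 23.3). U is determined by |LU| = 53.8 and |UF| = 63.0 together: it lies at the intersection of circle(L, 53.8) and circle(F, 63.0). With |LF| = 77.6, the foot of the radical line on LF is 31.9 from L and the perpendicular offset is √(53.8² − 31.9²) = 43.3. Taking the left-of-LF solution: U = (23.9, 55.1).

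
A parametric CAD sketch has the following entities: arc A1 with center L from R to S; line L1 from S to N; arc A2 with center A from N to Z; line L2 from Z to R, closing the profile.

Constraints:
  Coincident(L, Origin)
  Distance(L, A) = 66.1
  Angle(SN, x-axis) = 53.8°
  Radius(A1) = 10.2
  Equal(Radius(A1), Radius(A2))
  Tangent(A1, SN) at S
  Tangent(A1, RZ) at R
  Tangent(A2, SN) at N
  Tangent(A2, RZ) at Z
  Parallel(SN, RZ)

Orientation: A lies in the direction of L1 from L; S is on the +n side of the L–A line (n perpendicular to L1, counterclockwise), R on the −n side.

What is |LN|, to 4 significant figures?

66.88

The slot axis is L1's direction at 53.8°, so u = (cos 53.8°, sin 53.8°) = (0.5906, 0.8070) and n = (−sin 53.8°, cos 53.8°) = (-0.8070, 0.5906). L is at the origin and A lies 66.1 along u from L, so A = 66.1·u = (39.04, 53.34). Tangency of A1 to both parallel lines with radius 10.2 puts S and R at L ± 10.2·n: S = (-8.231, 6.024), R = (8.231, -6.024). Equal radii place N and Z the same way about A: N = A + 10.2·n = (30.81, 59.36), Z = A − 10.2·n = (47.27, 47.32). Then |LN| = |N − L| = 66.88.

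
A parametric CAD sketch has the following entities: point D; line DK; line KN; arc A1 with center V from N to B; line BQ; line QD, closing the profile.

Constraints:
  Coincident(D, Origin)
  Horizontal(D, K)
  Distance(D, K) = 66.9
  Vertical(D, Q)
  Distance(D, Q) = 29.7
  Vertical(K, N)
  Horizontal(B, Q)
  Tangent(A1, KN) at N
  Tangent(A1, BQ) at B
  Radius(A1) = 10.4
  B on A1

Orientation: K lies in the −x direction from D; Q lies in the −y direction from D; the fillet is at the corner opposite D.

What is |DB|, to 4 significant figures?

63.83

The virtual corner opposite D is at (-66.90, -29.70). The tangent condition forces VN to be normal to KN and since A1 is tangent to BQ there, VB ⟂ BQ, with radius 10.4, so the center V sits 10.4 in from both sides at V = (-56.50, -19.30). That places the tangent points at N = (-66.90, -19.30) on KN and B = (-56.50, -29.70) on BQ. Then |DB| = |B − D| = 63.83.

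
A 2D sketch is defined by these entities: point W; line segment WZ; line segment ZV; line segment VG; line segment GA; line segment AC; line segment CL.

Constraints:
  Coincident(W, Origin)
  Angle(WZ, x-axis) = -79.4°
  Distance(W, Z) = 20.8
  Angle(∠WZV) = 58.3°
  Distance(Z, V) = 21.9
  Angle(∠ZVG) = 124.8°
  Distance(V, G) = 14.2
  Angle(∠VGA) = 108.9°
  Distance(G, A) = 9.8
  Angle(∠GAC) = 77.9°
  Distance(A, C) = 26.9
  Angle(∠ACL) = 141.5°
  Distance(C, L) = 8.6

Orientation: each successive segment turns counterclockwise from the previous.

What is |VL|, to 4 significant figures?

18.45

∠GAC = 77.9° gives AC at -89.30° from the x-axis; with |AC| = 26.9, C = (8.893, -16.59). ∠ACL = 141.5° gives CL at -50.80° from the x-axis; with |CL| = 8.6, L = (14.33, -23.25). Then |VL| = |L − V| = 18.45.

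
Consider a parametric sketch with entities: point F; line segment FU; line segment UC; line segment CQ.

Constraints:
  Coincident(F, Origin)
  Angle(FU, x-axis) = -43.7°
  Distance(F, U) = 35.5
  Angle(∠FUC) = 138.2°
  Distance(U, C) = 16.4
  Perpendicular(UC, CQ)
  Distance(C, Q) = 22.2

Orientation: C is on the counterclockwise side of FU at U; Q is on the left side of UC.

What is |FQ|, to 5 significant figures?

42.889

F is at the origin; FU runs at -43.7° with length 35.5, so U = 35.5·(cos -43.7°, sin -43.7°) = (25.665, -24.526). ∠FUC = 138.2°, so UC runs at -43.7° + (180° − 138.2°) = -1.9000° from the x-axis; with |UC| = 16.4, C = U + 16.4·(cos -1.9000°, sin -1.9000°) = (42.056, -25.070). UC ⟂ CQ; with |CQ| = 22.2 on the left of UC, Q = C + 22.2·(0.033155, 0.99945) = (42.792, -2.8823). Then |FQ| = |Q − F| = 42.889.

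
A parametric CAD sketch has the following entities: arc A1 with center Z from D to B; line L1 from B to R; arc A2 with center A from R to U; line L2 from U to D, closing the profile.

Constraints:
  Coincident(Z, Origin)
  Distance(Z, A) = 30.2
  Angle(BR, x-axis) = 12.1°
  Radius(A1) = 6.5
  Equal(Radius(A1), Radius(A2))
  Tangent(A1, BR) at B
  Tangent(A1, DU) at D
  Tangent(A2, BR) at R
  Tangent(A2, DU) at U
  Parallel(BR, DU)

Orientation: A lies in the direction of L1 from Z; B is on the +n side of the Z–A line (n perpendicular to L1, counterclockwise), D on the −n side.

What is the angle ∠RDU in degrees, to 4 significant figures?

23.29°

Tangency of A1 to both parallel lines with radius 6.5 puts B and D at Z ± 6.5·n: B = (-1.363, 6.356), D = (1.363, -6.356). Equal radii place R and U the same way about A: R = A + 6.5·n = (28.17, 12.69), U = A − 6.5·n = (30.89, -0.02511). Then cos ∠RDU = DR·DU / (|DR||DU|), giving 23.29°.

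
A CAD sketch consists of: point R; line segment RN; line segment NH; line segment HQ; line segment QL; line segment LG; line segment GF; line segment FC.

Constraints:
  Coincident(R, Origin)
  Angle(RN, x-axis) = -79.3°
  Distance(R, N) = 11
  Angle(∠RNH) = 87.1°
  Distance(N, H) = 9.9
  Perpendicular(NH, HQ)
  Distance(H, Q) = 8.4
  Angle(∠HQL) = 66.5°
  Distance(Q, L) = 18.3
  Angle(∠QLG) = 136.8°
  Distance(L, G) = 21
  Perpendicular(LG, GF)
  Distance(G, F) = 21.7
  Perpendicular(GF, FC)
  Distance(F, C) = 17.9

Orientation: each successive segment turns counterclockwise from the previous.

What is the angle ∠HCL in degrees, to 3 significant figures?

48.0°

R is at the origin; RN runs at -79.3° with length 11.0, so N = (2.04, -10.8). ∠RNH = 87.1° gives NH at 13.6° from the x-axis; with |NH| = 9.9, H = (11.7, -8.48). The perpendicularity gives HQ at right angles to NH, so HQ runs at 104°; with |HQ| = 8.4, Q = (9.69, -0.316). ∠HQL = 66.5° gives QL at -143° from the x-axis; with |QL| = 18.3, L = (-4.91, -11.4). ∠QLG = 136.8° gives LG at -99.7° from the x-axis; with |LG| = 21.0, G = (-8.44, -32.1). LG ⟂ GF, so GF runs at -9.70°; with |GF| = 21.7, F = (12.9, -35.7). GF is perpendicular to FC, so FC runs at 80.3°; with |FC| = 17.9, C = (16.0, -18.1). Then cos ∠HCL = CH·CL / (|CH||CL|), giving 48.0°.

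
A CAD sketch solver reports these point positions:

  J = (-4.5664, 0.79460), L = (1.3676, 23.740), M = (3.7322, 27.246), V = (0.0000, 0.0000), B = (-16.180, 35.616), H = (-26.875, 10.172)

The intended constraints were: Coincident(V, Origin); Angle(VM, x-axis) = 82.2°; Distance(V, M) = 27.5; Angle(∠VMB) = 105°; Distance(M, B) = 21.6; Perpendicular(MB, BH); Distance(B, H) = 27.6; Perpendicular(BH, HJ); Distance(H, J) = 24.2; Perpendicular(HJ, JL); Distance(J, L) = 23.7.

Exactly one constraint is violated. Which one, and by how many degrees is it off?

Perpendicular(HJ, JL) — off by 8.30°.

V = (0.00, 0.00) ✓; VM at 82.20° ✓; |VM| = 27.50 ✓; ∠VMB = 105.0° ✓; |MB| = 21.60 ✓; ∠(MB, BH) = 90.00° ✓; |BH| = 27.60 ✓; ∠(BH, HJ) = 90.00° ✓; |HJ| = 24.20 ✓; ∠(HJ, JL) = 98.30° ✗; |JL| = 23.70 ✓.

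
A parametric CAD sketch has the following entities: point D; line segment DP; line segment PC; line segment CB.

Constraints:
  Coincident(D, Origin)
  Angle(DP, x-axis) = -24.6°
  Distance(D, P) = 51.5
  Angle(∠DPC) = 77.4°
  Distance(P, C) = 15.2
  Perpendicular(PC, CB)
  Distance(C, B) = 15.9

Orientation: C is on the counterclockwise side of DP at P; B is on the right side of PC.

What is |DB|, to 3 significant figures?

66.3

D is at the origin; DP runs at -24.6° with length 51.5, so P = 51.5·(cos -24.6°, sin -24.6°) = (46.8, -21.4). ∠DPC = 77.4°, so PC runs at -24.6° + (180° − 77.4°) = 78.0° from the x-axis; with |PC| = 15.2, C = P + 15.2·(cos 78.0°, sin 78.0°) = (50.0, -6.57). The perpendicularity gives CB at right angles to PC; with |CB| = 15.9 on the right of PC, B = C + 15.9·(0.978, -0.208) = (65.5, -9.88). Then |DB| = |B − D| = 66.3.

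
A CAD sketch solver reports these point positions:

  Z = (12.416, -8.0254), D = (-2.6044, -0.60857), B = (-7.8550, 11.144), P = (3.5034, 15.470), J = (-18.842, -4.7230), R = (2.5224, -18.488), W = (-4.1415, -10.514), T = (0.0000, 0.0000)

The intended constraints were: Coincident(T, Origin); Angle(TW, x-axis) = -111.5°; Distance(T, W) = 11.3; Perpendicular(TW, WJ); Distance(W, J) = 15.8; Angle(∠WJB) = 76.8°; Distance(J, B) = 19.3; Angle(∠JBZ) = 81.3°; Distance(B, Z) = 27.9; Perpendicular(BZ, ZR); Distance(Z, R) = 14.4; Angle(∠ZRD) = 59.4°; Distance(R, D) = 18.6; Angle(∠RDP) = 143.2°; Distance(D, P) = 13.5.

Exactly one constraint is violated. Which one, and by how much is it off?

Distance(D, P) = 13.5 — off by 3.70.

T = (0.00, 0.00) ✓; TW at -111.5° ✓; |TW| = 11.30 ✓; ∠(TW, WJ) = 90.00° ✓; |WJ| = 15.80 ✓; ∠WJB = 76.80° ✓; |JB| = 19.30 ✓; ∠JBZ = 81.30° ✓; |BZ| = 27.90 ✓; ∠(BZ, ZR) = 90.00° ✓; |ZR| = 14.40 ✓; ∠ZRD = 59.40° ✓; |RD| = 18.60 ✓; ∠RDP = 143.2° ✓; |DP| = 17.20 ✗.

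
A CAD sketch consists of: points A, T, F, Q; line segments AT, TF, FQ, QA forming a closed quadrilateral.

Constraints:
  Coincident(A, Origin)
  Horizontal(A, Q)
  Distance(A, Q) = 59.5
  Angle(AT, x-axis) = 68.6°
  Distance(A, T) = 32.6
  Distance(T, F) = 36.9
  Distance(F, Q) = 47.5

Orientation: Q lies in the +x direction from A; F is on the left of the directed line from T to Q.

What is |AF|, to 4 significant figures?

64.34

Checks: |TF| = 36.90 ✓; |FQ| = 47.50 ✓.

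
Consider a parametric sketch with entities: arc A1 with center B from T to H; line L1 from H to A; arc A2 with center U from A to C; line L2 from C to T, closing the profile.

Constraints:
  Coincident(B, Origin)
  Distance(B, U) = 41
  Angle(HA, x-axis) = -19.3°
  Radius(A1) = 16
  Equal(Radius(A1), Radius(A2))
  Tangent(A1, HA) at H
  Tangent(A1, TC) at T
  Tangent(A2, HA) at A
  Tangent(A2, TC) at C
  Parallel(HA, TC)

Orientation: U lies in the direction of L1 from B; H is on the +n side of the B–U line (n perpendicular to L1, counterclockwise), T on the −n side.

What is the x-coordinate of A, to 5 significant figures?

43.984

The slot axis is L1's direction at -19.3°, so u = (cos -19.3°, sin -19.3°) = (0.94380, -0.33051) and n = (−sin -19.3°, cos -19.3°) = (0.33051, 0.94380). B is at the origin and U lies 41.0 along u from B, so U = 41.0·u = (38.696, -13.551). Tangency of A1 to both parallel lines with radius 16.0 puts H and T at B ± 16.0·n: H = (5.2882, 15.101), T = (-5.2882, -15.101). Equal radii place A and C the same way about U: A = U + 16.0·n = (43.984, 1.5497), C = U − 16.0·n = (33.408, -28.652). So A.x = 43.984.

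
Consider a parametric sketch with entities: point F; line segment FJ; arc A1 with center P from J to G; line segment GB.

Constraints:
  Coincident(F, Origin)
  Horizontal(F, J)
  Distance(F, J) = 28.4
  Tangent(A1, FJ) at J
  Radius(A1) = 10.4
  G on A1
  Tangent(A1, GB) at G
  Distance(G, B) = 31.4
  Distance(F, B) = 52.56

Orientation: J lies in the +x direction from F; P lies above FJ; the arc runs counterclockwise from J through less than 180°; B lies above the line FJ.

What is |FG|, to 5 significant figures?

40.627

Checks: |PG| = 10.40 ✓; ∠(PG, GB) = 90.00° ✓; |GB| = 31.40 ✓; |FB| = 52.56 ✓.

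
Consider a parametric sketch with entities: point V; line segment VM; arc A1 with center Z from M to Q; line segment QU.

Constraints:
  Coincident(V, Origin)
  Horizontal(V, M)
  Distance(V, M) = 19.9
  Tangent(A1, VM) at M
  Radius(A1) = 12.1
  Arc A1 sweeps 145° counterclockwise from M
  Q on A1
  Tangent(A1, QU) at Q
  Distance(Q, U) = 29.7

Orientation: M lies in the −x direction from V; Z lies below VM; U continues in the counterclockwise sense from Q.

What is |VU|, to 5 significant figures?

39.128

V is at the origin; VM is horizontal with |VM| = 19.9 and M on the −x side, so M = (-19.900, 0.0000). A1 meets VM tangentially, so ZM is at right angles to VM, so Z = M + (0, -12.1) = (-19.900, -12.100). On A1, M sits at bearing 90° from Z; a 145° counterclockwise sweep puts Q at bearing 235°, so Q = Z + 12.1·(cos 235°, sin 235°) = (-26.840, -22.012). The tangent condition forces ZQ to be normal to QU, so QU runs along (−sin 235°, cos 235°); with |QU| = 29.7, U = (-2.5115, -39.047). Then |VU| = |U − V| = 39.128.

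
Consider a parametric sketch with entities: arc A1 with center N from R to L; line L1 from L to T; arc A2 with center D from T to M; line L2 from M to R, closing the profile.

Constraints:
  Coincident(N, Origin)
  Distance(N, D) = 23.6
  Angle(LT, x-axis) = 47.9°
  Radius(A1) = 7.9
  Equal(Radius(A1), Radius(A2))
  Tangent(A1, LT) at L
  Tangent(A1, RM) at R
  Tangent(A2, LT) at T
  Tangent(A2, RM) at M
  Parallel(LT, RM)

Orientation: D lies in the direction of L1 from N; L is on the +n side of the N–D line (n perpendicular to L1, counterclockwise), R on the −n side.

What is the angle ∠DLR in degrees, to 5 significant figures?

71.492°

The slot axis is L1's direction at 47.9°, so u = (cos 47.9°, sin 47.9°) = (0.67043, 0.74198) and n = (−sin 47.9°, cos 47.9°) = (-0.74198, 0.67043). N is at the origin and D lies 23.6 along u from N, so D = 23.6·u = (15.822, 17.511). Tangency of A1 to both parallel lines with radius 7.9 puts L and R at N ± 7.9·n: L = (-5.8616, 5.2964), R = (5.8616, -5.2964). Then cos ∠DLR = LD·LR / (|LD||LR|), giving 71.492°.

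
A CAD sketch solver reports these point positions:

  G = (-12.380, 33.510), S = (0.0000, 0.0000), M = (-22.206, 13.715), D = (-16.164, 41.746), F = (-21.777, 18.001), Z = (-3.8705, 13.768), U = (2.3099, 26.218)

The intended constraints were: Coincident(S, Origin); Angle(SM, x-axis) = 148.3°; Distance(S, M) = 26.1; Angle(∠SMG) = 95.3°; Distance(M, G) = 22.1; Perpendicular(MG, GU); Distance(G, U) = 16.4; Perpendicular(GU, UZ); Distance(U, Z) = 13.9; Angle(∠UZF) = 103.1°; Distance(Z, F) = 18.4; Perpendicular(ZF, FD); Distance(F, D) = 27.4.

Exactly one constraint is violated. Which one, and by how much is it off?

Distance(F, D) = 27.4 — off by 3.00.

S = (0.00, 0.00) ✓; SM at 148.3° ✓; |SM| = 26.10 ✓; ∠SMG = 95.30° ✓; |MG| = 22.10 ✓; ∠(MG, GU) = 90.00° ✓; |GU| = 16.40 ✓; ∠(GU, UZ) = 90.00° ✓; |UZ| = 13.90 ✓; ∠UZF = 103.1° ✓; |ZF| = 18.40 ✓; ∠(ZF, FD) = 90.00° ✓; |FD| = 24.40 ✗.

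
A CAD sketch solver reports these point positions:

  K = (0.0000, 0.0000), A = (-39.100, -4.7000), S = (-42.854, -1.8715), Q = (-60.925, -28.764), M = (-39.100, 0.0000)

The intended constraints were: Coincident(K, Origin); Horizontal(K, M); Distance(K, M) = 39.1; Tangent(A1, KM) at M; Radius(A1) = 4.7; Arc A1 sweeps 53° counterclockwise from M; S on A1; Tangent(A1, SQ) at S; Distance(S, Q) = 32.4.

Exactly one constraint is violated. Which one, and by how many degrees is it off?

Tangent(A1, SQ) at S — off by 3.10°.

K = (0.00, 0.00) ✓; K.y = 0.00, M.y = 0.00 ✓; |KM| = 39.10 ✓; ∠(AM, MK) = 90.00° ✓; |AM| = 4.700 ✓; bearing(A→S) − bearing(A→M) = 53.00° ✓; |AS| = 4.700 ✓; ∠(AS, SQ) = 86.90° ✗; |SQ| = 32.40 ✓.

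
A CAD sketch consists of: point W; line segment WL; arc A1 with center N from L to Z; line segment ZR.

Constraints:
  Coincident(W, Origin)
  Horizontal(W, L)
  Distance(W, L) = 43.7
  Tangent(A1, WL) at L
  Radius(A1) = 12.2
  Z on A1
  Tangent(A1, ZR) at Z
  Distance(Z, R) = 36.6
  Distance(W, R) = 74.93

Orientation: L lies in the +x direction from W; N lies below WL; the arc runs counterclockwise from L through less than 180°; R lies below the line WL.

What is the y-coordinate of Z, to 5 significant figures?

-19.884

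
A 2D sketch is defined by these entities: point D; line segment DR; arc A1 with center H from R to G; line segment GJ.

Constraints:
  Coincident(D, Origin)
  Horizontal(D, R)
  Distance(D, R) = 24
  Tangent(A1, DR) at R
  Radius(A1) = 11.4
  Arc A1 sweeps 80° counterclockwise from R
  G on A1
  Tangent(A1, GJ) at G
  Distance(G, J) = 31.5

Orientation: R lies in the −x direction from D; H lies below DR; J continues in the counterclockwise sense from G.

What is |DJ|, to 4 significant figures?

57.37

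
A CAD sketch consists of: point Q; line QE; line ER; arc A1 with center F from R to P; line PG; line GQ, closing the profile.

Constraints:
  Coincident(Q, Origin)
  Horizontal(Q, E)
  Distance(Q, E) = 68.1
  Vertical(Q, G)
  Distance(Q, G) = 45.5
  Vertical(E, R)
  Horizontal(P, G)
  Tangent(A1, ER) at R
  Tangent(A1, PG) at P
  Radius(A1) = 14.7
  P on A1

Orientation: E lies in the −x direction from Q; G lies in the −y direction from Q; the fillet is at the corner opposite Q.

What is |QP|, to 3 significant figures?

70.2

Q is at the origin; Q and E share the same y with |QE| = 68.1 and E on the −x side, so E = (-68.1, 0.00). QG is vertical with |QG| = 45.5 and G on the −y side, so G = (0.00, -45.5). The virtual corner opposite Q is at (-68.1, -45.5). Tangency of A1 to ER means the radius FR is perpendicular to ER and the tangent condition forces FP to be normal to PG, with radius 14.7, so the center F sits 14.7 in from both sides at F = (-53.4, -30.8). That places the tangent points at R = (-68.1, -30.8) on ER and P = (-53.4, -45.5) on PG. Then |QP| = |P − Q| = 70.2.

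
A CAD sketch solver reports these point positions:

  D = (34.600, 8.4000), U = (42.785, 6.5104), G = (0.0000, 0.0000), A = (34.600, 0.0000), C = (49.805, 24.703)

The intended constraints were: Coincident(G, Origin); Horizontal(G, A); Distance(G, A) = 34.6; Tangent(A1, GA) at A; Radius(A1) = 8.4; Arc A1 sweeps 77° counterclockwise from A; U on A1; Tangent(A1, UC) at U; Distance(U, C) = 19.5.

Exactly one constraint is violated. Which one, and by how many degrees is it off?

Tangent(A1, UC) at U — off by 8.10°.

G = (0.00, 0.00) ✓; G.y = 0.00, A.y = 0.00 ✓; |GA| = 34.60 ✓; ∠(DA, AG) = 90.00° ✓; |DA| = 8.400 ✓; bearing(D→U) − bearing(D→A) = 77.00° ✓; |DU| = 8.400 ✓; ∠(DU, UC) = 98.10° ✗; |UC| = 19.50 ✓.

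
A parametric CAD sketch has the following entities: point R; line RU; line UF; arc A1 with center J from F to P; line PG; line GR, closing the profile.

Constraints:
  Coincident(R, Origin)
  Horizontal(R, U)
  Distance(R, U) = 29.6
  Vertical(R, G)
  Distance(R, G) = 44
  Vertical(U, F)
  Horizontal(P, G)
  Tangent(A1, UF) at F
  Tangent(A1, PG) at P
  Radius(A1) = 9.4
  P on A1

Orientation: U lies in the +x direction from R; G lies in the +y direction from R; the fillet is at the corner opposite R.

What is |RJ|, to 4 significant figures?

40.06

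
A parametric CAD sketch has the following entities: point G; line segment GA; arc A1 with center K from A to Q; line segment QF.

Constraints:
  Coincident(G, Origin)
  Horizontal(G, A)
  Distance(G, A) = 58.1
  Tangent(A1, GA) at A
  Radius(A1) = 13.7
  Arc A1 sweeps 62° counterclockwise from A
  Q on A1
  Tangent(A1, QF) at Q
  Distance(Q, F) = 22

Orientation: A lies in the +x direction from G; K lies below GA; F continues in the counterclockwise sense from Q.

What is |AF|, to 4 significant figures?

34.86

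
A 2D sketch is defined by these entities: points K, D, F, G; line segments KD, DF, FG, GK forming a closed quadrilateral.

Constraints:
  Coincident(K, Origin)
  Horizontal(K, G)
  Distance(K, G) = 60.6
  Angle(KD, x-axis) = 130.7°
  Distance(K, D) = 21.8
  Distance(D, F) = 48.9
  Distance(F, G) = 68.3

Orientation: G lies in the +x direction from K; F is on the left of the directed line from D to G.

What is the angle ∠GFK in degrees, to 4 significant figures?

57.24°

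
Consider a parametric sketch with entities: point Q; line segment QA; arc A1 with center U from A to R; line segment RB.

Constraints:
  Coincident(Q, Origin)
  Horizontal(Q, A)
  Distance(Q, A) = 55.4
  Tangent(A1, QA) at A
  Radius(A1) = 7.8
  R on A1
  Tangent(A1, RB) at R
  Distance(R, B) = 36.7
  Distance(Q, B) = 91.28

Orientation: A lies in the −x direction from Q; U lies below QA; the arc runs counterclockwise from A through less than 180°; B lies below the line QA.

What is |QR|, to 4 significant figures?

60.99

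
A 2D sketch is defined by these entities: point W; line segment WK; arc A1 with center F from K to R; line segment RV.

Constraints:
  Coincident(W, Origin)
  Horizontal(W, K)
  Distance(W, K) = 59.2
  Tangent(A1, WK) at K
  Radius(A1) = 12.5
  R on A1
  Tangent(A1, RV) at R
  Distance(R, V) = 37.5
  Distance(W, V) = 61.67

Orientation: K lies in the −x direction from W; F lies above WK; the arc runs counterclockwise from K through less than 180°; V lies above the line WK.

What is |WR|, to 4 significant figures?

48.01

W is at the origin; W and K share the same y with |WK| = 59.2 and K on the −x side, so K = (-59.20, 0.000). A1 meets WK tangentially, so FK is at right angles to WK, so F = K + (0, 12.5) = (-59.20, 12.50). Since FR ⟂ RV (tangency), |FV| = √(12.5² + 37.5²) = 39.53 regardless of where R sits on A1. So V lies on both circle(W, 61.67) and circle(F, 39.53); the above-WK intersection is V = (-39.92, 47.01). R is the foot of the tangent from V: R = (-46.92, 10.17).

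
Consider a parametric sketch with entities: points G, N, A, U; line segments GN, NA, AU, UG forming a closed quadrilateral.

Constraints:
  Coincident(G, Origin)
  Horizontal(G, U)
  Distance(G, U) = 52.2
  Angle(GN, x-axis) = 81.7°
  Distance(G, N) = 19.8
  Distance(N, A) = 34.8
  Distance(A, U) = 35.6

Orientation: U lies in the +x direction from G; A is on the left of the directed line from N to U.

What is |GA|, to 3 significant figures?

47.5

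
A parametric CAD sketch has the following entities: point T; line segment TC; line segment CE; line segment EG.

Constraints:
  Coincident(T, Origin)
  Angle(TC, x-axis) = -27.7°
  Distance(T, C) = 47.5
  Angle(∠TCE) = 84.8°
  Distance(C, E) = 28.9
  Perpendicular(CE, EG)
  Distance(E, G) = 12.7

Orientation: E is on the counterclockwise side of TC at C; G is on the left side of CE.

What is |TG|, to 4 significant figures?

42.45

T is at the origin; TC runs at -27.7° with length 47.5, so C = 47.5·(cos -27.7°, sin -27.7°) = (42.06, -22.08). ∠TCE = 84.8°, so CE runs at -27.7° + (180° − 84.8°) = 67.50° from the x-axis; with |CE| = 28.9, E = C + 28.9·(cos 67.50°, sin 67.50°) = (53.12, 4.620). CE ⟂ EG; with |EG| = 12.7 on the left of CE, G = E + 12.7·(-0.9239, 0.3827) = (41.38, 9.480). Then |TG| = |G − T| = 42.45.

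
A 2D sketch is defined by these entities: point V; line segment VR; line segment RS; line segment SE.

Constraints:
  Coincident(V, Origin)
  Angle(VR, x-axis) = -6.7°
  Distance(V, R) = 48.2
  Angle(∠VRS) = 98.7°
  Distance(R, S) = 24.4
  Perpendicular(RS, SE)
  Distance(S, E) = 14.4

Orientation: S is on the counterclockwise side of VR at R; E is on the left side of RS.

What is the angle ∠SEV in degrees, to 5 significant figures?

136.37°

∠VRS = 98.7°, so RS runs at -6.7° + (180° − 98.7°) = 74.600° from the x-axis; with |RS| = 24.4, S = R + 24.4·(cos 74.600°, sin 74.600°) = (54.350, 17.900). RS is perpendicular to SE; with |SE| = 14.4 on the left of RS, E = S + 14.4·(-0.96410, 0.26556) = (40.467, 21.724). Then cos ∠SEV = ES·EV / (|ES||EV|), giving 136.37°.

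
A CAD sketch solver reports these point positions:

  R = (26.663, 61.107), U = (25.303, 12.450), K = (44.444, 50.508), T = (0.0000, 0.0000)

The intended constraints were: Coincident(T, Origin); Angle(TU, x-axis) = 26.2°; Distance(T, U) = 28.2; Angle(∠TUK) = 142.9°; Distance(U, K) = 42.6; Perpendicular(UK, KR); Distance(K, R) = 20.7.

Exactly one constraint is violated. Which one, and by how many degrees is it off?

Perpendicular(UK, KR) — off by 4.10°.

T = (0.00, 0.00) ✓; TU at 26.20° ✓; |TU| = 28.20 ✓; ∠TUK = 142.9° ✓; |UK| = 42.60 ✓; ∠(UK, KR) = 85.90° ✗; |KR| = 20.70 ✓.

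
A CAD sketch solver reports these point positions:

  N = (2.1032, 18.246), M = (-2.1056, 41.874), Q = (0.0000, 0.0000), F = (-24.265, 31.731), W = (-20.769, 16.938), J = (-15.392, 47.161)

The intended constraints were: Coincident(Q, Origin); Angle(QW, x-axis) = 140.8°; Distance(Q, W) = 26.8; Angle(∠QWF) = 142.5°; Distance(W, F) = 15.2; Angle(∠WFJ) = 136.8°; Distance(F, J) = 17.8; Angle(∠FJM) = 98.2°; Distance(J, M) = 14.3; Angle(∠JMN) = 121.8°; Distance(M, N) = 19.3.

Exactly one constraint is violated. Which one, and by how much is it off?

Distance(M, N) = 19.3 — off by 4.70.

Q = (0.00, 0.00) ✓; QW at 140.8° ✓; |QW| = 26.80 ✓; ∠QWF = 142.5° ✓; |WF| = 15.20 ✓; ∠WFJ = 136.8° ✓; |FJ| = 17.80 ✓; ∠FJM = 98.20° ✓; |JM| = 14.30 ✓; ∠JMN = 121.8° ✓; |MN| = 24.00 ✗.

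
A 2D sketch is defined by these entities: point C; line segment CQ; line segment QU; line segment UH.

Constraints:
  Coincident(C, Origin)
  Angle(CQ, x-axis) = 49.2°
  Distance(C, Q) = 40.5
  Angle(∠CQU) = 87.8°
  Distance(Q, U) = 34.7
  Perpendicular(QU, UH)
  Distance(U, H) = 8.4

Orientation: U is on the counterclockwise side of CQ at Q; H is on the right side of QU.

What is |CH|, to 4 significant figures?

59.05

∠CQU = 87.8°, so QU runs at 49.2° + (180° − 87.8°) = 141.4° from the x-axis; with |QU| = 34.7, U = Q + 34.7·(cos 141.4°, sin 141.4°) = (-0.6552, 52.31). QU ⟂ UH; with |UH| = 8.4 on the right of QU, H = U + 8.4·(0.6239, 0.7815) = (4.585, 58.87). Then |CH| = |H − C| = 59.05.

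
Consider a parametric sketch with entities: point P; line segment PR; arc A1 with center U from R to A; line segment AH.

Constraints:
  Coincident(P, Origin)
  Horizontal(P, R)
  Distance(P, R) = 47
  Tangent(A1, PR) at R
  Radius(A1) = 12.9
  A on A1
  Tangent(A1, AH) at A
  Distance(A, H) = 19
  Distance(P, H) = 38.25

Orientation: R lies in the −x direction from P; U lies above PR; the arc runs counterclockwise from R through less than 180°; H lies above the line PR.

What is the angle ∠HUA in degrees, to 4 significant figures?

55.83°

Checks: P.y = 0.00, R.y = 0.00 ✓; ∠(UR, RP) = 90.00° ✓; |UR| = 12.90 ✓; |UA| = 12.90 ✓; ∠(UA, AH) = 90.00° ✓; |AH| = 19.00 ✓; |PH| = 38.25 ✓.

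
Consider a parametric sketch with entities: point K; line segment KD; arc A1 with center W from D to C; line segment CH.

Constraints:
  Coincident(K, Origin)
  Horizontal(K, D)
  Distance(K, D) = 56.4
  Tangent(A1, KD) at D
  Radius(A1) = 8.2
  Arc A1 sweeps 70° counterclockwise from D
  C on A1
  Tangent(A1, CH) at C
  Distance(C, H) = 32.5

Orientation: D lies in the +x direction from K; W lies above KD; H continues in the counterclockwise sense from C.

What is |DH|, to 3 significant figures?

40.6

K is at the origin; KD is horizontal with |KD| = 56.4 and D on the +x side, so D = (56.4, 0.00). Tangency of A1 to KD means the radius WD is perpendicular to KD, so W = D + (0, 8.2) = (56.4, 8.20). On A1, D sits at bearing -90° from W; a 70° counterclockwise sweep puts C at bearing -20°, so C = W + 8.2·(cos -20°, sin -20°) = (64.1, 5.40). A1 meets CH tangentially, so WC is at right angles to CH, so CH runs along (−sin -20°, cos -20°); with |CH| = 32.5, H = (75.2, 35.9). Then |DH| = |H − D| = 40.6.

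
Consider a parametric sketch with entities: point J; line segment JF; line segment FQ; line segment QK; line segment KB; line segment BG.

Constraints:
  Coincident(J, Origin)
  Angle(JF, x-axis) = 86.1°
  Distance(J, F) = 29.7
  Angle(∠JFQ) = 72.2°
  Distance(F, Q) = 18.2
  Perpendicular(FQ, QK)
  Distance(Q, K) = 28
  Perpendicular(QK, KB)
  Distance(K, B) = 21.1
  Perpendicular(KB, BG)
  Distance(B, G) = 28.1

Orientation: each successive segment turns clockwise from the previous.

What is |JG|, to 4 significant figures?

30.80

J is at the origin; JF runs at 86.1° with length 29.7, so F = (2.020, 29.63). ∠JFQ = 72.2° gives FQ at -21.70° from the x-axis; with |FQ| = 18.2, Q = (18.93, 22.90). FQ is perpendicular to QK, so QK runs at -111.7°; with |QK| = 28.0, K = (8.577, -3.114). QK ⟂ KB, so KB runs at 158.3°; with |KB| = 21.1, B = (-11.03, 4.688). KB ⟂ BG, so BG runs at 68.30°; with |BG| = 28.1, G = (-0.6375, 30.80). Then |JG| = |G − J| = 30.80.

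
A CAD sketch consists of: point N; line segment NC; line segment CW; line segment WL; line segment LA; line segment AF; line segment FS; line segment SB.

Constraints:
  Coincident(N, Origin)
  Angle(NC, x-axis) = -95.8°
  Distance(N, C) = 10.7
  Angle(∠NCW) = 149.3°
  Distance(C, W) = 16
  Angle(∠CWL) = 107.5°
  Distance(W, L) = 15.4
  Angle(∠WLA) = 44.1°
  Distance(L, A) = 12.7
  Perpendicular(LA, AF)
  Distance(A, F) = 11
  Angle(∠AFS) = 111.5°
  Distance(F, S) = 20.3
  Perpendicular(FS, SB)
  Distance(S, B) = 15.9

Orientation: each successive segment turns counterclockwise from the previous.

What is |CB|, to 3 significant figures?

37.2

∠AFS = 111.5° gives FS at -58.2° from the x-axis; with |FS| = 20.3, S = (14.9, -41.7). FS ⟂ SB, so SB runs at 31.8°; with |SB| = 15.9, B = (28.4, -33.3). Then |CB| = |B − C| = 37.2.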